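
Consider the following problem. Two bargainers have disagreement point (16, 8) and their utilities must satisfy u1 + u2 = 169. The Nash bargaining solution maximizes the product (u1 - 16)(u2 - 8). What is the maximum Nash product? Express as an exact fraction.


Step 1: The Nash solution splits surplus symmetrically above the disagreement point
Step 2: u1 = (total + d1 - d2)/2 = (169 + 16 - 8)/2 = 177/2
Step 3: u2 = (total - d1 + d2)/2 = (169 - 16 + 8)/2 = 161/2
Step 4: Nash product = (177/2 - 16) * (161/2 - 8)
Step 5: = 145/2 * 145/2 = 21025/4

21025/4


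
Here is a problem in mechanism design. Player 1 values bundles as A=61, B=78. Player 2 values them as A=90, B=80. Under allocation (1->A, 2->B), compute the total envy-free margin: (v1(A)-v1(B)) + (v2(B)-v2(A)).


Step 1: Player 1's margin = v1(A) - v1(B) = 61 - 78 = -17
Step 2: Player 2's margin = v2(B) - v2(A) = 80 - 90 = -10
Step 3: Total margin = -17 + -10 = -27

-27


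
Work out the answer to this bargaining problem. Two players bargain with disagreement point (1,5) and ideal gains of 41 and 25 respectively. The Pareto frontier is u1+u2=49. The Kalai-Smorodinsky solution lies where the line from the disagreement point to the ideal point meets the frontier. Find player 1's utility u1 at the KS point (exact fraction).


Step 1: At the KS point, (u1-d1)/r1 = (u2-d2)/r2 = t and u1+u2 = 49
Step 2: u1 = d1 + r1*t and u2 = d2 + r2*t, so (d1 + r1*t) + (d2 + r2*t) = 49
Step 3: t = (49 - 1 - 5)/(41 + 25) = 43/66
Step 4: u1 = d1 + r1*t = 1 + 41 * 43/66 = 1829/66
Step 5: (Check: u2 = d2 + r2*t = 1405/66; u1+u2 = 1829/66 + 1405/66 = 49, on the frontier.)

1829/66


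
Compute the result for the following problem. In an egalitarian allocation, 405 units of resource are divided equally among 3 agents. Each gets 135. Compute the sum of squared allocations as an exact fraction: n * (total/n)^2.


Step 1: Each agent's share = 405/3 = 135
Step 2: Square of each share = (135)^2 = 18225
Step 3: Sum of squares = 3 * 18225 = 54675

54675


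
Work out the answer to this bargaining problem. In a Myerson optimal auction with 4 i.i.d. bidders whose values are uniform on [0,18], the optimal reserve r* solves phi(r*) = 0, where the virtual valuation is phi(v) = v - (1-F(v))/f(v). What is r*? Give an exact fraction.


Step 1: For U[0,18], F(v) = v/18 and f(v) = 1/18
Step 2: phi(v) = v - (1 - v/18)/(1/18) = v - (18 - v) = 2v - 18
Step 3: Set phi(r*) = 0: 2r* - 18 = 0
Step 4: r* = 18/2 = 9 (the number of bidders n = 4 does not enter)

9


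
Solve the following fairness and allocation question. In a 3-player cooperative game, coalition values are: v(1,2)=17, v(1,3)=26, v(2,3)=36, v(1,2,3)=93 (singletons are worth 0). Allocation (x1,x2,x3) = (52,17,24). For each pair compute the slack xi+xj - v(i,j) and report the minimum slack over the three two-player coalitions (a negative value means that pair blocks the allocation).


Step 1: Slack for coalition (1,2): x1+x2 - v12 = 69 - 17 = 52
Step 2: Slack for coalition (1,3): x1+x3 - v13 = 76 - 26 = 50
Step 3: Slack for coalition (2,3): x2+x3 - v23 = 41 - 36 = 5
Step 4: Minimum slack = min(52, 50, 5) = 5, attained by (2,3); no pair can gain by deviating, so the allocation is in the core

5


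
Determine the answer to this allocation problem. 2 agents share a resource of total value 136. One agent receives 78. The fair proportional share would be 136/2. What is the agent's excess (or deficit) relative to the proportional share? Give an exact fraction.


Step 1: Proportional share = 136/2 = 68
Step 2: Agent's actual allocation = 78
Step 3: Excess = 78 - 68 = 10

10


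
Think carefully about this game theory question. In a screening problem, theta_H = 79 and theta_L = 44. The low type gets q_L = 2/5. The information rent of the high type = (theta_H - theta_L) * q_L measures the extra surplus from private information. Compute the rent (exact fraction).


Step 1: theta_H - theta_L = 79 - 44 = 35
Step 2: Information rent = (theta_H - theta_L) * q_L
Step 3: = 35 * 2/5
Step 4: = 14

14


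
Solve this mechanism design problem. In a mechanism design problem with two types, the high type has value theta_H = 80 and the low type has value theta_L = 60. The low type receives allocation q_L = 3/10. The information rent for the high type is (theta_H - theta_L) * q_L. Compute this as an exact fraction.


Step 1: theta_H - theta_L = 80 - 60 = 20
Step 2: Information rent = (theta_H - theta_L) * q_L
Step 3: = 20 * 3/10
Step 4: = 6

6


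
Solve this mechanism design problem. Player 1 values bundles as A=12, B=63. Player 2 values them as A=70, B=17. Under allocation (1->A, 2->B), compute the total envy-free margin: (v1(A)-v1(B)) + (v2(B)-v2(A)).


Step 1: Player 1's margin = v1(A) - v1(B) = 12 - 63 = -51
Step 2: Player 2's margin = v2(B) - v2(A) = 17 - 70 = -53
Step 3: Total margin = -51 + -53 = -104

-104


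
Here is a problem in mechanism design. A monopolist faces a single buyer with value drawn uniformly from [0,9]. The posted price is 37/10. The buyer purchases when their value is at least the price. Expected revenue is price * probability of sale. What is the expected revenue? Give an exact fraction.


Step 1: Posted price r = 37/10, value support [0,9]
Step 2: P(v >= r) = (9 - 37/10)/9 = 53/90
Step 3: Expected revenue = r * P(v >= r) = 37/10 * 53/90
Step 4: Revenue = 1961/900

1961/900


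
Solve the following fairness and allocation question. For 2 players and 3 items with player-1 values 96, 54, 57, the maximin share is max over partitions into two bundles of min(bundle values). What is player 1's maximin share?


Step 1: Item values = 96, 54, 57
Step 2: Enumerate all 2-bundle partitions and take the smaller bundle:
  Partition 1: {96} vs {54,57} -> bundles 96, 111; min = 96
  Partition 2: {54} vs {96,57} -> bundles 54, 153; min = 54
  Partition 3: {57} vs {96,54} -> bundles 57, 150; min = 57
Step 3: MMS = max(96, 54, 57) = 96

96


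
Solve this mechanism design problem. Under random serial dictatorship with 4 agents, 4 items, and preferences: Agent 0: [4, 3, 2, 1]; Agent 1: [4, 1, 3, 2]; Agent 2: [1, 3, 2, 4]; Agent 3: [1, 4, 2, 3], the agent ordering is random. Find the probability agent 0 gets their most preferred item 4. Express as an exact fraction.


Step 1: Agent 0 wants item 4
Step 2: There are 24 possible orderings of agents
Step 3: In 11 orderings, agent 0 gets item 4
Step 4: Probability = 11/24

11/24


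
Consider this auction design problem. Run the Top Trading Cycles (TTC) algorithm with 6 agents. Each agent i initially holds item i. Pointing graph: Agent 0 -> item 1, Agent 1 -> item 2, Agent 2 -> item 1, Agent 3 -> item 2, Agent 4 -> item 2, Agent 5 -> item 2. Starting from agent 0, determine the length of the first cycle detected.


Step 1: Trace the pointer graph from agent 0: 0 -> 1 -> 2 -> 1
Step 2: A cycle is detected when we revisit agent 1
Step 3: The cycle is: 1 -> 2 -> 1
Step 4: Cycle length = 2

2


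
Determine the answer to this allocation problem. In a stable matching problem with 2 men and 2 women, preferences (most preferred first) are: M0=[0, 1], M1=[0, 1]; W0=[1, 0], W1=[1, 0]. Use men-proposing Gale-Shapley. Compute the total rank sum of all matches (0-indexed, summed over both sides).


Step 1: Run Gale-Shapley (men propose, women hold best offer):
  M0 proposes to W0; she accepts
  M1 proposes to W0; she switches from M0
  M0 proposes to W1; she accepts
Step 2: Final matching: W0-M1, W1-M0
Step 3: 0-indexed ranks (man's rank of his match, then woman's): 0 + 0 + 1 + 1
Step 4: Total rank sum = 2

2


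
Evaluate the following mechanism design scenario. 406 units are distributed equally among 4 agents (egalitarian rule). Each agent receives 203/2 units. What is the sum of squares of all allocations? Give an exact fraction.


Step 1: Each agent's share = 406/4 = 203/2
Step 2: Square of each share = (203/2)^2 = 41209/4
Step 3: Sum of squares = 4 * 41209/4 = 41209

41209


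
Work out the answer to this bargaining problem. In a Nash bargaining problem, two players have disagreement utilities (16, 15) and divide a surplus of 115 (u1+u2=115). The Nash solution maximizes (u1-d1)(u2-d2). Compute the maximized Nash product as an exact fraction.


Step 1: The Nash solution splits surplus symmetrically above the disagreement point
Step 2: u1 = (total + d1 - d2)/2 = (115 + 16 - 15)/2 = 58
Step 3: u2 = (total - d1 + d2)/2 = (115 - 16 + 15)/2 = 57
Step 4: Nash product = (58 - 16) * (57 - 15)
Step 5: = 42 * 42 = 1764

1764


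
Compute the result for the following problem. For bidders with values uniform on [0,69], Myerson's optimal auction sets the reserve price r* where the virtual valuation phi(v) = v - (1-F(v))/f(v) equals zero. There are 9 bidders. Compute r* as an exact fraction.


Step 1: For U[0,69], F(v) = v/69 and f(v) = 1/69
Step 2: phi(v) = v - (1 - v/69)/(1/69) = v - (69 - v) = 2v - 69
Step 3: Set phi(r*) = 0: 2r* - 69 = 0
Step 4: r* = 69/2 (the number of bidders n = 9 does not enter)

69/2


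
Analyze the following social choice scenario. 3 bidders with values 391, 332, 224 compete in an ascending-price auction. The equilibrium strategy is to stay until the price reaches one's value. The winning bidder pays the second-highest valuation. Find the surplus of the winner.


Step 1: Identify the highest value: 391
Step 2: Identify the second-highest value: 332
Step 3: The final price = second-highest value = 332
Step 4: Surplus = 391 - 332 = 59

59


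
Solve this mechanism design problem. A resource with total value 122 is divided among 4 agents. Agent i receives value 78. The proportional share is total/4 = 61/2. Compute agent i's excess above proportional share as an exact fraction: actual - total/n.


Step 1: Proportional share = 122/4 = 61/2
Step 2: Agent's actual allocation = 78
Step 3: Excess = 78 - 61/2 = 95/2

95/2


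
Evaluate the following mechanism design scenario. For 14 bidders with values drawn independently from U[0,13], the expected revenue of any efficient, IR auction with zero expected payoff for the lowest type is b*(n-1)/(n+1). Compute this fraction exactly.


Step 1: By Revenue Equivalence, expected revenue = b*(n-1)/(n+1)
Step 2: Substituting n = 14, b = 13
Step 3: Revenue = 13*(14-1)/(14+1) = 13*13/15
Step 4: Revenue = 169/15

169/15


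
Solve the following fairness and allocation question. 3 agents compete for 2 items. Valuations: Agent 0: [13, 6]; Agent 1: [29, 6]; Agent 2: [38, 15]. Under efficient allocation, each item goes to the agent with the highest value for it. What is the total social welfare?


Step 1: For each item, find the maximum value among all agents.
Step 2: Item 0 -> Agent 2 (value 38)
Step 3: Item 1 -> Agent 2 (value 15)
Step 4: Total welfare = 38 + 15 = 53

53


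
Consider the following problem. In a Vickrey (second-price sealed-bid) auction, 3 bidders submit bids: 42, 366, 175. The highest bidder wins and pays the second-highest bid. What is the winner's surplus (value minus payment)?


Step 1: Sort bids in descending order: 366, 175, 42
Step 2: The winning bid is the highest: 366
Step 3: The payment equals the second-highest bid: 175
Step 4: Surplus = winner's bid - payment = 366 - 175 = 191

191


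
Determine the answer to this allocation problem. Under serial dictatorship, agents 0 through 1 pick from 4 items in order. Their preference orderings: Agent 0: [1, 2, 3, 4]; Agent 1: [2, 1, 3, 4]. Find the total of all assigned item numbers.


Step 1: Agent 0 picks item 1
Step 2: Agent 1 picks item 2
Step 3: Sum = 1 + 2 = 3

3


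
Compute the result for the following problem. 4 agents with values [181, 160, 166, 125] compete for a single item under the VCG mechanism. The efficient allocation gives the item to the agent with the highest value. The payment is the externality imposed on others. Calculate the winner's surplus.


Step 1: The winner is the agent with the highest value: agent 0 with value 181
Step 2: Values of other agents: [160, 166, 125]
Step 3: VCG payment = max of others' values = 166
Step 4: Surplus = 181 - 166 = 15

15


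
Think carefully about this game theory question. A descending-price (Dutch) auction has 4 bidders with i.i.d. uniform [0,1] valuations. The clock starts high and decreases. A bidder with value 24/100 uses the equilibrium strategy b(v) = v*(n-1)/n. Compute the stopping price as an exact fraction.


Step 1: Dutch auctions are strategically equivalent to first-price auctions
Step 2: The equilibrium bid is b(v) = v*(n-1)/n
Step 3: b = 6/25 * 3/4
Step 4: b = 9/50

9/50


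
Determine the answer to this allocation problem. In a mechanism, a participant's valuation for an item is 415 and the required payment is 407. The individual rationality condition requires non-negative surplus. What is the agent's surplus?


Step 1: Surplus = value - payment = 415 - 407 = 8
Step 2: IR is satisfied (surplus >= 0)

8


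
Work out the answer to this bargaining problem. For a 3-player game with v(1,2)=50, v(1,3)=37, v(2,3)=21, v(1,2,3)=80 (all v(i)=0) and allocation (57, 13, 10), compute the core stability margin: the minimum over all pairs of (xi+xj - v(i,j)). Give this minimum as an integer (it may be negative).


Step 1: Slack for coalition (1,2): x1+x2 - v12 = 70 - 50 = 20
Step 2: Slack for coalition (1,3): x1+x3 - v13 = 67 - 37 = 30
Step 3: Slack for coalition (2,3): x2+x3 - v23 = 23 - 21 = 2
Step 4: Minimum slack = min(20, 30, 2) = 2, attained by (2,3); no pair can gain by deviating, so the allocation is in the core

2


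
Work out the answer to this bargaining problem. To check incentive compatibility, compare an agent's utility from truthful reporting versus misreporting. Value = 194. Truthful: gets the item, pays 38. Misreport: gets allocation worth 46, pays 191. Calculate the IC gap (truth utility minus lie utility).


Step 1: U(truth) = value - payment = 194 - 38 = 156
Step 2: U(lie) = allocation - payment = 46 - 191 = -145
Step 3: IC gap = 156 - (-145) = 301

301


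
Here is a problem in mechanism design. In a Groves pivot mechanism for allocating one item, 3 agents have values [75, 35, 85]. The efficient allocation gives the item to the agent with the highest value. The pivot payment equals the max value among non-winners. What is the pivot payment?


Step 1: The efficient winner is agent 2 with value 85
Step 2: Other agents' values: [75, 35]
Step 3: Pivot payment = max(others) = 75
Step 4: The winner pays 75

75


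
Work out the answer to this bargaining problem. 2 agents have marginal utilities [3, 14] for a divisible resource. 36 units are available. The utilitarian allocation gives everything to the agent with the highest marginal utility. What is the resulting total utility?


Step 1: The marginal utilities are [3, 14]
Step 2: The highest marginal utility is 14
Step 3: All 36 units go to that agent
Step 4: Total utility = 14 * 36 = 504

504


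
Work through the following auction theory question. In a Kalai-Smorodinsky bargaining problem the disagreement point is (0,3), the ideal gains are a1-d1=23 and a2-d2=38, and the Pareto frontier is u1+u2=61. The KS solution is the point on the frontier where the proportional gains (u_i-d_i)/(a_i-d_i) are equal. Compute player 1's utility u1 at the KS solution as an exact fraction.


Step 1: At the KS point, (u1-d1)/r1 = (u2-d2)/r2 = t and u1+u2 = 61
Step 2: u1 = d1 + r1*t and u2 = d2 + r2*t, so (d1 + r1*t) + (d2 + r2*t) = 61
Step 3: t = (61 - 0 - 3)/(23 + 38) = 58/61
Step 4: u1 = d1 + r1*t = 0 + 23 * 58/61 = 1334/61
Step 5: (Check: u2 = d2 + r2*t = 2387/61; u1+u2 = 1334/61 + 2387/61 = 61, on the frontier.)

1334/61


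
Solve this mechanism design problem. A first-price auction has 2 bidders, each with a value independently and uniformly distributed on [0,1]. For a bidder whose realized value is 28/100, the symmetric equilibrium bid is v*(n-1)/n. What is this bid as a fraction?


Step 1: The symmetric BNE bidding function is b(v) = v * (n-1) / n
Step 2: Substitute v = 7/25 and n = 2
Step 3: b = 7/25 * 1/2
Step 4: b = 7/50

7/50


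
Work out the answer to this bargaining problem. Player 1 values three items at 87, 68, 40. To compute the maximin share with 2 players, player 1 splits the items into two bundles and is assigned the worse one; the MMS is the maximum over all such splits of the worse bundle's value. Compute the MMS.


Step 1: Item values = 87, 68, 40
Step 2: Enumerate all 2-bundle partitions and take the smaller bundle:
  Partition 1: {87} vs {68,40} -> bundles 87, 108; min = 87
  Partition 2: {68} vs {87,40} -> bundles 68, 127; min = 68
  Partition 3: {40} vs {87,68} -> bundles 40, 155; min = 40
Step 3: MMS = max(87, 68, 40) = 87

87


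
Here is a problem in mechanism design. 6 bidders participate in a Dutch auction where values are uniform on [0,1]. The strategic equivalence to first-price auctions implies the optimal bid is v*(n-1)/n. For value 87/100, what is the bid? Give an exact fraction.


Step 1: Dutch auctions are strategically equivalent to first-price auctions
Step 2: The equilibrium bid is b(v) = v*(n-1)/n
Step 3: b = 87/100 * 5/6
Step 4: b = 29/40

29/40


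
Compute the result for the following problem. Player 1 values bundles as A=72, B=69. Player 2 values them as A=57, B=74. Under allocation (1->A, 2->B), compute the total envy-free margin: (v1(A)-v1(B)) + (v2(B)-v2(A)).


Step 1: Player 1's margin = v1(A) - v1(B) = 72 - 69 = 3
Step 2: Player 2's margin = v2(B) - v2(A) = 74 - 57 = 17
Step 3: Total margin = 3 + 17 = 20

20


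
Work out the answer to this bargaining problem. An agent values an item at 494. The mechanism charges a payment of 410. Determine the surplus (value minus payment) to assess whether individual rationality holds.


Step 1: Surplus = value - payment = 494 - 410 = 84
Step 2: IR is satisfied (surplus >= 0)

84


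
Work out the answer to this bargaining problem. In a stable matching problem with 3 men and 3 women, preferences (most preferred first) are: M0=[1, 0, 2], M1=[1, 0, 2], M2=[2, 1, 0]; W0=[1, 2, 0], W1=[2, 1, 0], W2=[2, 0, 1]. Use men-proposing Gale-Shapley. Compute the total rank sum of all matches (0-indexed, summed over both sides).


Step 1: Run Gale-Shapley (men propose, women hold best offer):
  M0 proposes to W1; she accepts
  M1 proposes to W1; she switches from M0
  M2 proposes to W2; she accepts
  M0 proposes to W0; she accepts
Step 2: Final matching: W0-M0, W1-M1, W2-M2
Step 3: 0-indexed ranks (man's rank of his match, then woman's): 1 + 2 + 0 + 1 + 0 + 0
Step 4: Total rank sum = 4

4


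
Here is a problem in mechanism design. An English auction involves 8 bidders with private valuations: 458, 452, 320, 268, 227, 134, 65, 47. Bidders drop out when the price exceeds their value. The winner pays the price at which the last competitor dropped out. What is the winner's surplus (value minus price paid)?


Step 1: Identify the highest value: 458
Step 2: Identify the second-highest value: 452
Step 3: The final price = second-highest value = 452
Step 4: Surplus = 458 - 452 = 6

6


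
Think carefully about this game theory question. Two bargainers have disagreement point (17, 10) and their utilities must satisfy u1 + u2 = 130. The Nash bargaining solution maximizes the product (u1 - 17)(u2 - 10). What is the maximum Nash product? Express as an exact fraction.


Step 1: The Nash solution splits surplus symmetrically above the disagreement point
Step 2: u1 = (total + d1 - d2)/2 = (130 + 17 - 10)/2 = 137/2
Step 3: u2 = (total - d1 + d2)/2 = (130 - 17 + 10)/2 = 123/2
Step 4: Nash product = (137/2 - 17) * (123/2 - 10)
Step 5: = 103/2 * 103/2 = 10609/4

10609/4


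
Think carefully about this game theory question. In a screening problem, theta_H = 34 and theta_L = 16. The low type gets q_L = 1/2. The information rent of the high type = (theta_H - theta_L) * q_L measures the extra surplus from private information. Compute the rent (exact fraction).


Step 1: theta_H - theta_L = 34 - 16 = 18
Step 2: Information rent = (theta_H - theta_L) * q_L
Step 3: = 18 * 1/2
Step 4: = 9

9


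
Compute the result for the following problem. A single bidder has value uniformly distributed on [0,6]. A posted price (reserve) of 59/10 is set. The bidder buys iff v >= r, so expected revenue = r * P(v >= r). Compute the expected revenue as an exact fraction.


Step 1: Posted price r = 59/10, value support [0,6]
Step 2: P(v >= r) = (6 - 59/10)/6 = 1/60
Step 3: Expected revenue = r * P(v >= r) = 59/10 * 1/60
Step 4: Revenue = 59/600

59/600


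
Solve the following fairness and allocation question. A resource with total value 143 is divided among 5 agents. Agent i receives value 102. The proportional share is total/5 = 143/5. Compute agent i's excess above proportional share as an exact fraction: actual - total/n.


Step 1: Proportional share = 143/5
Step 2: Agent's actual allocation = 102
Step 3: Excess = 102 - 143/5 = 367/5

367/5


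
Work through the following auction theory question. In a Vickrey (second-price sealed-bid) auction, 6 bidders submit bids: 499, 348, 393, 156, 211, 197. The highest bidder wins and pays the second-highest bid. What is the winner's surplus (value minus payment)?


Step 1: Sort bids in descending order: 499, 393, 348, 211, 197, 156
Step 2: The winning bid is the highest: 499
Step 3: The payment equals the second-highest bid: 393
Step 4: Surplus = winner's bid - payment = 499 - 393 = 106

106


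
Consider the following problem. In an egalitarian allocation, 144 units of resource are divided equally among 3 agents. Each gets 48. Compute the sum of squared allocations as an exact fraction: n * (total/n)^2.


Step 1: Each agent's share = 144/3 = 48
Step 2: Square of each share = (48)^2 = 2304
Step 3: Sum of squares = 3 * 2304 = 6912

6912


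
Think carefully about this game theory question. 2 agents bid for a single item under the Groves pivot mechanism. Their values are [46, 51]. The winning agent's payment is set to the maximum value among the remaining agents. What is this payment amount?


Step 1: The efficient winner is agent 1 with value 51
Step 2: Other agents' values: [46]
Step 3: Pivot payment = max(others) = 46
Step 4: The winner pays 46

46


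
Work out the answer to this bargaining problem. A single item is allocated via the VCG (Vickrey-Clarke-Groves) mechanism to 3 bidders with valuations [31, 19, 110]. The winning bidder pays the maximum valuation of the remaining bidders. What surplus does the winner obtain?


Step 1: The winner is the agent with the highest value: agent 2 with value 110
Step 2: Values of other agents: [31, 19]
Step 3: VCG payment = max of others' values = 31
Step 4: Surplus = 110 - 31 = 79

79


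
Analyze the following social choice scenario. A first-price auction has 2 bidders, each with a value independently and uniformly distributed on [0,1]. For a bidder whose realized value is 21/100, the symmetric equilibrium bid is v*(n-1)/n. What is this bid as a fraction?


Step 1: The symmetric BNE bidding function is b(v) = v * (n-1) / n
Step 2: Substitute v = 21/100 and n = 2
Step 3: b = 21/100 * 1/2
Step 4: b = 21/200

21/200


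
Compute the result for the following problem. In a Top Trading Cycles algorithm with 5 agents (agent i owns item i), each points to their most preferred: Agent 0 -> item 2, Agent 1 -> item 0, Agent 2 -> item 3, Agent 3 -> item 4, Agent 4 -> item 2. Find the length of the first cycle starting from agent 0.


Step 1: Trace the pointer graph from agent 0: 0 -> 2 -> 3 -> 4 -> 2
Step 2: A cycle is detected when we revisit agent 2
Step 3: The cycle is: 2 -> 3 -> 4 -> 2
Step 4: Cycle length = 3

3


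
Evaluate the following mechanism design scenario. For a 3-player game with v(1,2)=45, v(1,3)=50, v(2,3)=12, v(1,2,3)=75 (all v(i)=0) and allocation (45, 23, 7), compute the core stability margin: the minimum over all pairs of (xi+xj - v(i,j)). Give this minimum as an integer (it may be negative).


Step 1: Slack for coalition (1,2): x1+x2 - v12 = 68 - 45 = 23
Step 2: Slack for coalition (1,3): x1+x3 - v13 = 52 - 50 = 2
Step 3: Slack for coalition (2,3): x2+x3 - v23 = 30 - 12 = 18
Step 4: Minimum slack = min(23, 2, 18) = 2, attained by (1,3); no pair can gain by deviating, so the allocation is in the core

2


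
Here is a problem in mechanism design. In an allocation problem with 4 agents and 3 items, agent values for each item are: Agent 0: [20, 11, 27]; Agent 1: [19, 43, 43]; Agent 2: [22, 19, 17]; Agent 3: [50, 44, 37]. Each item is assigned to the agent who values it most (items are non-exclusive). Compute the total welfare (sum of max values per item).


Step 1: For each item, find the maximum value among all agents.
Step 2: Item 0 -> Agent 3 (value 50)
Step 3: Item 1 -> Agent 3 (value 44)
Step 4: Item 2 -> Agent 1 (value 43)
Step 5: Total welfare = 50 + 44 + 43 = 137

137


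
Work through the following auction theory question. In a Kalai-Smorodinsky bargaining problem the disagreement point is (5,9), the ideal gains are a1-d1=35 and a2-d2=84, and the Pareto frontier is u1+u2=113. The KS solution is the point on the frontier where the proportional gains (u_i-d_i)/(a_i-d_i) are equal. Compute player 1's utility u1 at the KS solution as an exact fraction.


Step 1: At the KS point, (u1-d1)/r1 = (u2-d2)/r2 = t and u1+u2 = 113
Step 2: u1 = d1 + r1*t and u2 = d2 + r2*t, so (d1 + r1*t) + (d2 + r2*t) = 113
Step 3: t = (113 - 5 - 9)/(35 + 84) = 99/119
Step 4: u1 = d1 + r1*t = 5 + 35 * 99/119 = 580/17
Step 5: (Check: u2 = d2 + r2*t = 1341/17; u1+u2 = 580/17 + 1341/17 = 113, on the frontier.)

580/17


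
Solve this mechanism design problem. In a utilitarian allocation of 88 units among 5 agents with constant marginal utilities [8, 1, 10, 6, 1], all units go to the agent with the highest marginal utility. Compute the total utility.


Step 1: The marginal utilities are [8, 1, 10, 6, 1]
Step 2: The highest marginal utility is 10
Step 3: All 88 units go to that agent
Step 4: Total utility = 10 * 88 = 880

880


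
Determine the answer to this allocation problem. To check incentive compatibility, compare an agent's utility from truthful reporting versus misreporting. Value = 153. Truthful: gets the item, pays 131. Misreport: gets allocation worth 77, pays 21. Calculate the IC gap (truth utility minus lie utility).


Step 1: U(truth) = value - payment = 153 - 131 = 22
Step 2: U(lie) = allocation - payment = 77 - 21 = 56
Step 3: IC gap = 22 - 56 = -34

-34


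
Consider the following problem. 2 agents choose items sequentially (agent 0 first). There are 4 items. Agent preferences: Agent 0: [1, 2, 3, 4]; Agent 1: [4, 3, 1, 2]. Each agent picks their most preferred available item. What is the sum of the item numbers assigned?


Step 1: Agent 0 picks item 1
Step 2: Agent 1 picks item 4
Step 3: Sum = 1 + 4 = 5

5


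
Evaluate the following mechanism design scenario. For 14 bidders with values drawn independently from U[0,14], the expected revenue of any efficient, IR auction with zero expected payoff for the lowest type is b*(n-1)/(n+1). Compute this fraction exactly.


Step 1: By Revenue Equivalence, expected revenue = b*(n-1)/(n+1)
Step 2: Substituting n = 14, b = 14
Step 3: Revenue = 14*(14-1)/(14+1) = 14*13/15
Step 4: Revenue = 182/15

182/15


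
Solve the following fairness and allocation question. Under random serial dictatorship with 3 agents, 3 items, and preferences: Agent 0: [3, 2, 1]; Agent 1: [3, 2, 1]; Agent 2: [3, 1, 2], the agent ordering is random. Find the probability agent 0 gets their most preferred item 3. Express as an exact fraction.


Step 1: Agent 0 wants item 3
Step 2: There are 6 possible orderings of agents
Step 3: In 2 orderings, agent 0 gets item 3
Step 4: Probability = 2/6 = 1/3

1/3


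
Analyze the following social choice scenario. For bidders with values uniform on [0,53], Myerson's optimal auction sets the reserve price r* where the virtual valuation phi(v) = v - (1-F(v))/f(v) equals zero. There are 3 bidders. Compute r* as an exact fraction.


Step 1: For U[0,53], F(v) = v/53 and f(v) = 1/53
Step 2: phi(v) = v - (1 - v/53)/(1/53) = v - (53 - v) = 2v - 53
Step 3: Set phi(r*) = 0: 2r* - 53 = 0
Step 4: r* = 53/2 (the number of bidders n = 3 does not enter)

53/2


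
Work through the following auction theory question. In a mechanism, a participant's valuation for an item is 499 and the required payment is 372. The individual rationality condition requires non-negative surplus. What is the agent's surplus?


Step 1: Surplus = value - payment = 499 - 372 = 127
Step 2: IR is satisfied (surplus >= 0)

127


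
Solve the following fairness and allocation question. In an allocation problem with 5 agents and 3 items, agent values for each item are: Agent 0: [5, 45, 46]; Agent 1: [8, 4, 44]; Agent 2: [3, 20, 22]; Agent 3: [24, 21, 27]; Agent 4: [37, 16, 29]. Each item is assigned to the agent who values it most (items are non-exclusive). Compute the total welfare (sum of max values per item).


Step 1: For each item, find the maximum value among all agents.
Step 2: Item 0 -> Agent 4 (value 37)
Step 3: Item 1 -> Agent 0 (value 45)
Step 4: Item 2 -> Agent 0 (value 46)
Step 5: Total welfare = 37 + 45 + 46 = 128

128


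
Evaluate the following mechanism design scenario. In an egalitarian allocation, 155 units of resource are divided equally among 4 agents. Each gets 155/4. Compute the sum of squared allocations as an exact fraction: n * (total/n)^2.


Step 1: Each agent's share = 155/4
Step 2: Square of each share = (155/4)^2 = 24025/16
Step 3: Sum of squares = 4 * 24025/16 = 24025/4

24025/4


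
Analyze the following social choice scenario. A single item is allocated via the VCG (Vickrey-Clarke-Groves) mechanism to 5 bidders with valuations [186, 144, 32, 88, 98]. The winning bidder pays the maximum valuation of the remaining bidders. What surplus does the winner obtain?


Step 1: The winner is the agent with the highest value: agent 0 with value 186
Step 2: Values of other agents: [144, 32, 88, 98]
Step 3: VCG payment = max of others' values = 144
Step 4: Surplus = 186 - 144 = 42

42


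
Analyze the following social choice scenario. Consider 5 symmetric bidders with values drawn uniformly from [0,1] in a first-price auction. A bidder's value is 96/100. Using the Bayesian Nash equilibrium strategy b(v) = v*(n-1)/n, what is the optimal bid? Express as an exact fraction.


Step 1: The symmetric BNE bidding function is b(v) = v * (n-1) / n
Step 2: Substitute v = 24/25 and n = 5
Step 3: b = 24/25 * 4/5
Step 4: b = 96/125

96/125


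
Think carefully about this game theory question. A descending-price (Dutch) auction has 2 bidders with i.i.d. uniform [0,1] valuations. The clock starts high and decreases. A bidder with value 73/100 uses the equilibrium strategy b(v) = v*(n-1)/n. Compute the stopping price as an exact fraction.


Step 1: Dutch auctions are strategically equivalent to first-price auctions
Step 2: The equilibrium bid is b(v) = v*(n-1)/n
Step 3: b = 73/100 * 1/2
Step 4: b = 73/200

73/200


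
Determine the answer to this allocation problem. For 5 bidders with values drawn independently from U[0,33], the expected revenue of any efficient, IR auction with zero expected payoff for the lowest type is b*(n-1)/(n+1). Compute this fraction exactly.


Step 1: By Revenue Equivalence, expected revenue = b*(n-1)/(n+1)
Step 2: Substituting n = 5, b = 33
Step 3: Revenue = 33*(5-1)/(5+1) = 33*4/6
Step 4: Revenue = 132/6 = 22

22


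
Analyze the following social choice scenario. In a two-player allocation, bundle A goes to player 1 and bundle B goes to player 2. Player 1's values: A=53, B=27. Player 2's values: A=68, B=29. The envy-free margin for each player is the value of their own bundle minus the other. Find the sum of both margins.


Step 1: Player 1's margin = v1(A) - v1(B) = 53 - 27 = 26
Step 2: Player 2's margin = v2(B) - v2(A) = 29 - 68 = -39
Step 3: Total margin = 26 + -39 = -13

-13


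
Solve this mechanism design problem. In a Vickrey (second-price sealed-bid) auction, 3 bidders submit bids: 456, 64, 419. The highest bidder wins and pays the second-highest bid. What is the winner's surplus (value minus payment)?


Step 1: Sort bids in descending order: 456, 419, 64
Step 2: The winning bid is the highest: 456
Step 3: The payment equals the second-highest bid: 419
Step 4: Surplus = winner's bid - payment = 456 - 419 = 37

37


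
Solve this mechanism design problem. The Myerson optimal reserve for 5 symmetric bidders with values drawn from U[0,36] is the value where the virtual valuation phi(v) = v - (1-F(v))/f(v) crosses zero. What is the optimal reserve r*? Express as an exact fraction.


Step 1: For U[0,36], F(v) = v/36 and f(v) = 1/36
Step 2: phi(v) = v - (1 - v/36)/(1/36) = v - (36 - v) = 2v - 36
Step 3: Set phi(r*) = 0: 2r* - 36 = 0
Step 4: r* = 36/2 = 18 (the number of bidders n = 5 does not enter)

18


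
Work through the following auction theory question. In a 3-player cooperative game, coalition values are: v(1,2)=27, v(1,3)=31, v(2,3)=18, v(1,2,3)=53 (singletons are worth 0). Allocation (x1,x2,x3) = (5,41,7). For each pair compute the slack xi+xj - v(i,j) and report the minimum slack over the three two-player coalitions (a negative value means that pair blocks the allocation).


Step 1: Slack for coalition (1,2): x1+x2 - v12 = 46 - 27 = 19
Step 2: Slack for coalition (1,3): x1+x3 - v13 = 12 - 31 = -19
Step 3: Slack for coalition (2,3): x2+x3 - v23 = 48 - 18 = 30
Step 4: Minimum slack = min(19, -19, 30) = -19, attained by (1,3); coalition (1,3) can block (slack < 0), so the allocation is not in the core

-19


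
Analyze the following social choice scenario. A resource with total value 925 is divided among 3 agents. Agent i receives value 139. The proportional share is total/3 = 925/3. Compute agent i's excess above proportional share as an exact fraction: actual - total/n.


Step 1: Proportional share = 925/3
Step 2: Agent's actual allocation = 139
Step 3: Excess = 139 - 925/3 = -508/3

-508/3


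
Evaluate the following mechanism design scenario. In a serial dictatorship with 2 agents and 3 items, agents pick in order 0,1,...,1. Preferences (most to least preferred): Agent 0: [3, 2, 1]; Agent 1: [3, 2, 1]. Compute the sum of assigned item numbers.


Step 1: Agent 0 picks item 3
Step 2: Agent 1 picks item 2
Step 3: Sum = 3 + 2 = 5

5


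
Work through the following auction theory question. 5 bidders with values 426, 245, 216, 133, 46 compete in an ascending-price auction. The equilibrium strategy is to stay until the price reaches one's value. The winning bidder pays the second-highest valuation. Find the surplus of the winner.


Step 1: Identify the highest value: 426
Step 2: Identify the second-highest value: 245
Step 3: The final price = second-highest value = 245
Step 4: Surplus = 426 - 245 = 181

181


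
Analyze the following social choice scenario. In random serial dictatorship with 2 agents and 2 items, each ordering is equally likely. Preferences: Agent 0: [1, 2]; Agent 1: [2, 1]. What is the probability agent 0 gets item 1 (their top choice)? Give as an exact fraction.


Step 1: Agent 0 wants item 1
Step 2: There are 2 possible orderings of agents
Step 3: In 2 orderings, agent 0 gets item 1
Step 4: Probability = 2/2 = 1

1


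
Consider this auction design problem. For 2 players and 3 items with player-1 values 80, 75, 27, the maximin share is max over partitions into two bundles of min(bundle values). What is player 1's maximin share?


Step 1: Item values = 80, 75, 27
Step 2: Enumerate all 2-bundle partitions and take the smaller bundle:
  Partition 1: {80} vs {75,27} -> bundles 80, 102; min = 80
  Partition 2: {75} vs {80,27} -> bundles 75, 107; min = 75
  Partition 3: {27} vs {80,75} -> bundles 27, 155; min = 27
Step 3: MMS = max(80, 75, 27) = 80

80


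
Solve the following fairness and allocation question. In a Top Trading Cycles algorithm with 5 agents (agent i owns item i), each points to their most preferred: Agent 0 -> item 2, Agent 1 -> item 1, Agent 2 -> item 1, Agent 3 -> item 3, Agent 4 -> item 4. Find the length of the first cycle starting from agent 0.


Step 1: Trace the pointer graph from agent 0: 0 -> 2 -> 1 -> 1
Step 2: A cycle is detected when we revisit agent 1
Step 3: The cycle is: 1 -> 1
Step 4: Cycle length = 1

1


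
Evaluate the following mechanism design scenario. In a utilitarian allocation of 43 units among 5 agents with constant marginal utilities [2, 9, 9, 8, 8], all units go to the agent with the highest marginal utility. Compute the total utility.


Step 1: The marginal utilities are [2, 9, 9, 8, 8]
Step 2: The highest marginal utility is 9
Step 3: All 43 units go to that agent
Step 4: Total utility = 9 * 43 = 387

387


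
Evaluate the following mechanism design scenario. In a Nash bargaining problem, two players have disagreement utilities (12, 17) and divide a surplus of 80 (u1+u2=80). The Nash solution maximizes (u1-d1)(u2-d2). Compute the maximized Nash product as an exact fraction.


Step 1: The Nash solution splits surplus symmetrically above the disagreement point
Step 2: u1 = (total + d1 - d2)/2 = (80 + 12 - 17)/2 = 75/2
Step 3: u2 = (total - d1 + d2)/2 = (80 - 12 + 17)/2 = 85/2
Step 4: Nash product = (75/2 - 12) * (85/2 - 17)
Step 5: = 51/2 * 51/2 = 2601/4

2601/4


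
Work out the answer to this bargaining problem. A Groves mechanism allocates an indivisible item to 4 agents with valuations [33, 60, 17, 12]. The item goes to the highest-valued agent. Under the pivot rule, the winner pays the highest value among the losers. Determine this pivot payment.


Step 1: The efficient winner is agent 1 with value 60
Step 2: Other agents' values: [33, 17, 12]
Step 3: Pivot payment = max(others) = 33
Step 4: The winner pays 33

33


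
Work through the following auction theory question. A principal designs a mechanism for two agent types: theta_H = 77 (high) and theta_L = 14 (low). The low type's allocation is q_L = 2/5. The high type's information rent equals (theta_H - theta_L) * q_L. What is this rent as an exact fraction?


Step 1: theta_H - theta_L = 77 - 14 = 63
Step 2: Information rent = (theta_H - theta_L) * q_L
Step 3: = 63 * 2/5
Step 4: = 126/5

126/5


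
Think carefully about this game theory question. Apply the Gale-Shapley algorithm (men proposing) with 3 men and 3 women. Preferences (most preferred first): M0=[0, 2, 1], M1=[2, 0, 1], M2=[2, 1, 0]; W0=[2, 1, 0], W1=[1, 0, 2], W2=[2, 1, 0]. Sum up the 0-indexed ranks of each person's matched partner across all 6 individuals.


Step 1: Run Gale-Shapley (men propose, women hold best offer):
  M0 proposes to W0; she accepts
  M1 proposes to W2; she accepts
  M2 proposes to W2; she switches from M1
  M1 proposes to W0; she switches from M0
  M0 proposes to W2; rejected
  M0 proposes to W1; she accepts
Step 2: Final matching: W0-M1, W1-M0, W2-M2
Step 3: 0-indexed ranks (man's rank of his match, then woman's): 1 + 1 + 2 + 1 + 0 + 0
Step 4: Total rank sum = 5

5


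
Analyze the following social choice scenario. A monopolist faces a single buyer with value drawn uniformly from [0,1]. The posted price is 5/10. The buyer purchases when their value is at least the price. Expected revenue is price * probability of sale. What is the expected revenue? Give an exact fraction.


Step 1: Posted price r = 1/2, value support [0,1]
Step 2: P(v >= r) = (1 - 1/2)/1 = 1/2
Step 3: Expected revenue = r * P(v >= r) = 1/2 * 1/2
Step 4: Revenue = 1/4

1/4


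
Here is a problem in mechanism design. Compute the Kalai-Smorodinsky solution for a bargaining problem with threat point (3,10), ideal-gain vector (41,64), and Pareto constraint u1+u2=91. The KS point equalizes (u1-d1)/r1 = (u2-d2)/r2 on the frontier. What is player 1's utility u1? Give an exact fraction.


Step 1: At the KS point, (u1-d1)/r1 = (u2-d2)/r2 = t and u1+u2 = 91
Step 2: u1 = d1 + r1*t and u2 = d2 + r2*t, so (d1 + r1*t) + (d2 + r2*t) = 91
Step 3: t = (91 - 3 - 10)/(41 + 64) = 78/105 = 26/35
Step 4: u1 = d1 + r1*t = 3 + 41 * 26/35 = 1171/35
Step 5: (Check: u2 = d2 + r2*t = 2014/35; u1+u2 = 1171/35 + 2014/35 = 91, on the frontier.)

1171/35
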